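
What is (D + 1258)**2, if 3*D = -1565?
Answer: 4879681/9 ≈ 5.4219e+5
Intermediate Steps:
D = -1565/3 (D = (1/3)*(-1565) = -1565/3 ≈ -521.67)
(D + 1258)**2 = (-1565/3 + 1258)**2 = (2209/3)**2 = 4879681/9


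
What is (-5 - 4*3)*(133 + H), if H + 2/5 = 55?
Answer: -15946/5 ≈ -3189.2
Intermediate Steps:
H = 273/5 (H = -⅖ + 55 = 273/5 ≈ 54.600)
(-5 - 4*3)*(133 + H) = (-5 - 4*3)*(133 + 273/5) = (-5 - 12)*(938/5) = -17*938/5 = -15946/5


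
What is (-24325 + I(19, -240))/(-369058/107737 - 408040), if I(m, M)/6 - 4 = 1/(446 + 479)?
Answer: 2421757427803/40664271447650 ≈ 0.059555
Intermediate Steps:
I(m, M) = 22206/925 (I(m, M) = 24 + 6/(446 + 479) = 24 + 6/925 = 22206/925)
(-24325 + I(19, -240))/(-369058/107737 - 408040) = (-24325 + 22206/925)/(-369058/107737 - 408040) = -22478419/(925*(-369058*1/107737 - 408040)) = -22478419/(925*(-369058/107737 - 408040)) = -22478419/(925*(-43961374538/107737)) = -22478419/925*(-107737/43961374538) = 2421757427803/40664271447650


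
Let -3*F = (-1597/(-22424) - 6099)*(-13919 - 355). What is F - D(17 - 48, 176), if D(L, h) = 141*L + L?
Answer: -325308344417/11212 ≈ -2.9014e+7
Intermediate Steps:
D(L, h) = 142*L
F = -325357699641/11212 (F = -(-1597/(-22424) - 6099)*(-13919 - 355)/3 = -(-1597*(-1/22424) - 6099)*(-14274)/3 = -(1597/22424 - 6099)*(-14274)/3 = -(-136762379)*(-14274)/67272 = -⅓*976073098923/11212 = -325357699641/11212 ≈ -2.9019e+7)
F - D(17 - 48, 176) = -325357699641/11212 - 142*(17 - 48) = -325357699641/11212 - 142*(-31) = -325357699641/11212 - 1*(-4402) = -325357699641/11212 + 4402 = -325308344417/11212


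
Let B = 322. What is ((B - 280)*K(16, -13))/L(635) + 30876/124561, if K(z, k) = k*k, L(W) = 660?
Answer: 150752023/13701710 ≈ 11.002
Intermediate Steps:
K(z, k) = k²
((B - 280)*K(16, -13))/L(635) + 30876/124561 = ((322 - 280)*(-13)²)/660 + 30876/124561 = (42*169)*(1/660) + 30876*(1/124561) = 7098*(1/660) + 30876/124561 = 1183/110 + 30876/124561 = 150752023/13701710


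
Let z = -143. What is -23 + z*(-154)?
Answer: 21999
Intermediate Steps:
-23 + z*(-154) = -23 - 143*(-154) = -23 + 22022 = 21999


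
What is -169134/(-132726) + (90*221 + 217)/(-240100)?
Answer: 6323391953/5311252100 ≈ 1.1906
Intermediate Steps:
-169134/(-132726) + (90*221 + 217)/(-240100) = -169134*(-1/132726) + (19890 + 217)*(-1/240100) = 28189/22121 + 20107*(-1/240100) = 28189/22121 - 20107/240100 = 6323391953/5311252100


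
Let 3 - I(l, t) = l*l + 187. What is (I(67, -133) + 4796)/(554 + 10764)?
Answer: 123/11318 ≈ 0.010868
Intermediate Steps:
I(l, t) = -184 - l² (I(l, t) = 3 - (l*l + 187) = 3 - (l² + 187) = 3 - (187 + l²) = 3 + (-187 - l²) = -184 - l²)
(I(67, -133) + 4796)/(554 + 10764) = ((-184 - 1*67²) + 4796)/(554 + 10764) = ((-184 - 1*4489) + 4796)/11318 = ((-184 - 4489) + 4796)*(1/11318) = (-4673 + 4796)*(1/11318) = 123*(1/11318) = 123/11318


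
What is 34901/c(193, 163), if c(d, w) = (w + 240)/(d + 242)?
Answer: 15181935/403 ≈ 37672.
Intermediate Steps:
c(d, w) = (240 + w)/(242 + d)
34901/c(193, 163) = 34901/(((240 + 163)/(242 + 193))) = 34901/((403/435)) = 34901/(((1/435)*403)) = 34901/(403/435) = 34901*(435/403) = 15181935/403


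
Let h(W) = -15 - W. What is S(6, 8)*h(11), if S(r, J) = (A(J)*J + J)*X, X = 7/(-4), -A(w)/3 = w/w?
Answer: -728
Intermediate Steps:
A(w) = -3 (A(w) = -3*w/w = -3*1 = -3)
X = -7/4 (X = 7*(-¼) = -7/4 ≈ -1.7500)
S(r, J) = 7*J/2 (S(r, J) = (-3*J + J)*(-7/4) = -2*J*(-7/4) = 7*J/2)
S(6, 8)*h(11) = ((7/2)*8)*(-15 - 1*11) = 28*(-15 - 11) = 28*(-26) = -728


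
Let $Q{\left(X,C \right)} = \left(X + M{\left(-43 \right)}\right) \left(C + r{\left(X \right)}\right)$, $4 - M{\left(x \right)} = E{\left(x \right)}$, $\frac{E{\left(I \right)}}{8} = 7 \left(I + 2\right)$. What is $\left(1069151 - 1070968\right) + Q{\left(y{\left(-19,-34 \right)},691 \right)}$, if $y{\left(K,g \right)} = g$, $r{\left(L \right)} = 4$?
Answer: $1573053$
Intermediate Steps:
$E{\left(I \right)} = 112 + 56 I$ ($E{\left(I \right)} = 8 \cdot 7 \left(I + 2\right) = 8 \cdot 7 \left(2 + I\right) = 8 \left(14 + 7 I\right) = 112 + 56 I$)
$M{\left(x \right)} = -108 - 56 x$ ($M{\left(x \right)} = 4 - \left(112 + 56 x\right) = -108 - 56 x$)
$Q{\left(X,C \right)} = \left(4 + C\right) \left(2300 + X\right)$ ($Q{\left(X,C \right)} = \left(X - -2300\right) \left(C + 4\right) = \left(X + \left(-108 + 2408\right)\right) \left(4 + C\right) = \left(X + 2300\right) \left(4 + C\right) = \left(2300 + X\right) \left(4 + C\right) = \left(4 + C\right) \left(2300 + X\right)$)
$\left(1069151 - 1070968\right) + Q{\left(y{\left(-19,-34 \right)},691 \right)} = \left(1069151 - 1070968\right) + \left(9200 + 4 \left(-34\right) + 2300 \cdot 691 + 691 \left(-34\right)\right) = \left(1069151 - 1070968\right) + \left(9200 - 136 + 1589300 - 23494\right) = -1817 + 1574870 = 1573053$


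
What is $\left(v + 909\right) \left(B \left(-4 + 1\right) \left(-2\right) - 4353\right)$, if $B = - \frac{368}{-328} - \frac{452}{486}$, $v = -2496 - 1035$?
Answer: $\frac{12631475386}{1107} \approx 1.1411 \cdot 10^{7}$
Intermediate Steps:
$v = -3531$ ($v = -2496 - 1035 = -3531$)
$B = \frac{1912}{9963}$ ($B = \left(-368\right) \left(- \frac{1}{328}\right) - \frac{226}{243} = \frac{46}{41} - \frac{226}{243} = \frac{1912}{9963} \approx 0.19191$)
$\left(v + 909\right) \left(B \left(-4 + 1\right) \left(-2\right) - 4353\right) = \left(-3531 + 909\right) \left(\frac{1912 \left(-4 + 1\right) \left(-2\right)}{9963} - 4353\right) = - 2622 \left(\frac{1912 \left(\left(-3\right) \left(-2\right)\right)}{9963} - 4353\right) = - 2622 \left(\frac{1912}{9963} \cdot 6 - 4353\right) = - 2622 \left(\frac{3824}{3321} - 4353\right) = \left(-2622\right) \left(- \frac{14452489}{3321}\right) = \frac{12631475386}{1107}$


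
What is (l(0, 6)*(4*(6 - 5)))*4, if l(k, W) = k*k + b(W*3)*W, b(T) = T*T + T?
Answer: 32832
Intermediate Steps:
b(T) = T + T² (b(T) = T² + T = T + T²)
l(k, W) = k² + 3*W²*(1 + 3*W) (l(k, W) = k*k + ((W*3)*(1 + W*3))*W = k² + ((3*W)*(1 + 3*W))*W = k² + (3*W*(1 + 3*W))*W = k² + 3*W²*(1 + 3*W))
(l(0, 6)*(4*(6 - 5)))*4 = ((0² + 6²*(3 + 9*6))*(4*(6 - 5)))*4 = ((0 + 36*(3 + 54))*(4*1))*4 = ((0 + 36*57)*4)*4 = ((0 + 2052)*4)*4 = (2052*4)*4 = 8208*4 = 32832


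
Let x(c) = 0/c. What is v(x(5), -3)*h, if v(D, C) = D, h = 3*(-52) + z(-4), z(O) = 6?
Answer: 0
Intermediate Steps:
x(c) = 0
h = -150 (h = 3*(-52) + 6 = -156 + 6 = -150)
v(x(5), -3)*h = 0*(-150) = 0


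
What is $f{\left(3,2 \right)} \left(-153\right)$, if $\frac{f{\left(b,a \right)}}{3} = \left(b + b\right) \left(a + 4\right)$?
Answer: $-16524$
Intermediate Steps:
$f{\left(b,a \right)} = 6 b \left(4 + a\right)$ ($f{\left(b,a \right)} = 3 \left(b + b\right) \left(a + 4\right) = 3 \cdot 2 b \left(4 + a\right) = 6 b \left(4 + a\right)$)
$f{\left(3,2 \right)} \left(-153\right) = 6 \cdot 3 \left(4 + 2\right) \left(-153\right) = 6 \cdot 3 \cdot 6 \left(-153\right) = 108 \left(-153\right) = -16524$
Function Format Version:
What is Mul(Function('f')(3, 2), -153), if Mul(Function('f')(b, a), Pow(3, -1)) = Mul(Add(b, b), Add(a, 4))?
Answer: -16524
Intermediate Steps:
Function('f')(b, a) = Mul(6, b, Add(4, a)) (Function('f')(b, a) = Mul(3, Mul(Add(b, b), Add(a, 4))) = Mul(3, Mul(Mul(2, b), Add(4, a))) = Mul(3, Mul(2, b, Add(4, a))) = Mul(6, b, Add(4, a)))
Mul(Function('f')(3, 2), -153) = Mul(Mul(6, 3, Add(4, 2)), -153) = Mul(Mul(6, 3, 6), -153) = Mul(108, -153) = -16524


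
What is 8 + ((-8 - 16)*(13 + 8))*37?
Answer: -18640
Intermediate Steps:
8 + ((-8 - 16)*(13 + 8))*37 = 8 - 24*21*37 = 8 - 504*37 = 8 - 18648 = -18640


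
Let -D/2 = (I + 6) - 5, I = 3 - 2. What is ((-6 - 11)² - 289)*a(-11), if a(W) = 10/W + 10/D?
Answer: 0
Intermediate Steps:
I = 1
D = -4 (D = -2*((1 + 6) - 5) = -2*(7 - 5) = -2*2 = -4)
a(W) = -5/2 + 10/W (a(W) = 10/W + 10/(-4) = 10/W + 10*(-¼) = 10/W - 5/2 = -5/2 + 10/W)
((-6 - 11)² - 289)*a(-11) = ((-6 - 11)² - 289)*(-5/2 + 10/(-11)) = ((-17)² - 289)*(-5/2 + 10*(-1/11)) = (289 - 289)*(-5/2 - 10/11) = 0*(-75/22) = 0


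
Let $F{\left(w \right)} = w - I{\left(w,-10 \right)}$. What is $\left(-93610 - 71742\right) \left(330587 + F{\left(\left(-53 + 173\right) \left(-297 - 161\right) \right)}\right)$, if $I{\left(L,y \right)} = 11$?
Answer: $-45573656832$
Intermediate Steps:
$F{\left(w \right)} = -11 + w$ ($F{\left(w \right)} = w - 11 = -11 + w$)
$\left(-93610 - 71742\right) \left(330587 + F{\left(\left(-53 + 173\right) \left(-297 - 161\right) \right)}\right) = \left(-93610 - 71742\right) \left(330587 + \left(-11 + \left(-53 + 173\right) \left(-297 - 161\right)\right)\right) = - 165352 \left(330587 + \left(-11 + 120 \left(-458\right)\right)\right) = - 165352 \left(330587 - 54971\right) = \left(-165352\right) 275616 = -45573656832$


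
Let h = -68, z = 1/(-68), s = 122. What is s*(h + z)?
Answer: -282125/34 ≈ -8297.8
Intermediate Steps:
z = -1/68 ≈ -0.014706
s*(h + z) = 122*(-68 - 1/68) = 122*(-4625/68) = -282125/34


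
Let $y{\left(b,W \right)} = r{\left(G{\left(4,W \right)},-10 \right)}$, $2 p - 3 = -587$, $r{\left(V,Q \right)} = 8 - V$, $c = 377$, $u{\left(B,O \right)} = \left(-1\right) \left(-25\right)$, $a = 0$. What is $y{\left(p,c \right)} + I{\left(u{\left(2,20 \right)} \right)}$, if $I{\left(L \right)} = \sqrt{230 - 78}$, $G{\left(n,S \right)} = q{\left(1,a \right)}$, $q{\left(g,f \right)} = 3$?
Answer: $5 + 2 \sqrt{38} \approx 17.329$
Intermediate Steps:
$G{\left(n,S \right)} = 3$
$u{\left(B,O \right)} = 25$
$I{\left(L \right)} = 2 \sqrt{38}$ ($I{\left(L \right)} = \sqrt{152} = 2 \sqrt{38}$)
$p = -292$ ($p = \frac{3}{2} + \frac{1}{2} \left(-587\right) = \frac{3}{2} - \frac{587}{2} = -292$)
$y{\left(b,W \right)} = 5$ ($y{\left(b,W \right)} = 8 - 3 = 5$)
$y{\left(p,c \right)} + I{\left(u{\left(2,20 \right)} \right)} = 5 + 2 \sqrt{38}$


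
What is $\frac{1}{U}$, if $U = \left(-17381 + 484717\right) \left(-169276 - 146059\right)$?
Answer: $- \frac{1}{147367397560} \approx -6.7858 \cdot 10^{-12}$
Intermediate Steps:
$U = -147367397560$ ($U = 467336 \left(-315335\right) = -147367397560$)
$\frac{1}{U} = \frac{1}{-147367397560} = - \frac{1}{147367397560}$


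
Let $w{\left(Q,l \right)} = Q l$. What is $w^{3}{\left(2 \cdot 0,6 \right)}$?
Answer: $0$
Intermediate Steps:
$w^{3}{\left(2 \cdot 0,6 \right)} = \left(2 \cdot 0 \cdot 6\right)^{3} = \left(0 \cdot 6\right)^{3} = 0^{3} = 0$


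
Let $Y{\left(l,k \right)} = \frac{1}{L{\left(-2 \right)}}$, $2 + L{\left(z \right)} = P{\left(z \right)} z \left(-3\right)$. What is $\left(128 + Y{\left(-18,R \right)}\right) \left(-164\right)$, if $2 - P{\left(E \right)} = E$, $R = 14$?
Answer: $- \frac{230994}{11} \approx -20999.0$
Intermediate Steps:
$P{\left(E \right)} = 2 - E$
$L{\left(z \right)} = -2 - 3 z \left(2 - z\right)$ ($L{\left(z \right)} = -2 + \left(2 - z\right) z \left(-3\right) = -2 + z \left(2 - z\right) \left(-3\right) = -2 - 3 z \left(2 - z\right)$)
$Y{\left(l,k \right)} = \frac{1}{22}$ ($Y{\left(l,k \right)} = \frac{1}{-2 + 3 \left(-2\right) \left(-2 - 2\right)} = \frac{1}{-2 + 3 \left(-2\right) \left(-4\right)} = \frac{1}{-2 + 24} = \frac{1}{22}$)
$\left(128 + Y{\left(-18,R \right)}\right) \left(-164\right) = \left(128 + \frac{1}{22}\right) \left(-164\right) = \frac{2817}{22} \left(-164\right) = - \frac{230994}{11}$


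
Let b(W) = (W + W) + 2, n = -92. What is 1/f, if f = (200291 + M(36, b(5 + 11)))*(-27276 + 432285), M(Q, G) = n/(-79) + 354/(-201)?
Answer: 5293/429365068758945 ≈ 1.2328e-11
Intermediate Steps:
b(W) = 2 + 2*W (b(W) = 2*W + 2 = 2 + 2*W)
M(Q, G) = -3158/5293 (M(Q, G) = -92/(-79) + 354/(-201) = -92*(-1/79) + 354*(-1/201) = 92/79 - 118/67 = -3158/5293)
f = 429365068758945/5293 (f = (200291 - 3158/5293)*(-27276 + 432285) = (1060137105/5293)*405009 = 429365068758945/5293 ≈ 8.1119e+10)
1/f = 1/(429365068758945/5293) = 5293/429365068758945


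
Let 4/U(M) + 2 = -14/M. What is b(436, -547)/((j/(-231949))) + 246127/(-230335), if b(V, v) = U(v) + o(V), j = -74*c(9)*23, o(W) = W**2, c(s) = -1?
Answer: -15669189147745565/604846548 ≈ -2.5906e+7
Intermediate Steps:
j = 1702 (j = -74*(-1)*23 = 74*23 = 1702)
U(M) = 4/(-2 - 14/M)
b(V, v) = V**2 - 2*v/(7 + v) (b(V, v) = -2*v/(7 + v) + V**2 = V**2 - 2*v/(7 + v))
b(436, -547)/((j/(-231949))) + 246127/(-230335) = ((-2*(-547) + 436**2*(7 - 547))/(7 - 547))/((1702/(-231949))) + 246127/(-230335) = ((1094 + 190096*(-540))/(-540))/((1702*(-1/231949))) + 246127*(-1/230335) = (-(1094 - 102651840)/540)/(-1702/231949) - 35161/32905 = -1/540*(-102650746)*(-231949/1702) - 35161/32905 = (51325373/270)*(-231949/1702) - 35161/32905 = -11904868941977/459540 - 35161/32905 = -15669189147745565/604846548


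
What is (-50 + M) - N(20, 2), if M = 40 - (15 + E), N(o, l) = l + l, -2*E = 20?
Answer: -19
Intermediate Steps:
E = -10 (E = -½*20 = -10)
N(o, l) = 2*l
M = 35 (M = 40 - (15 - 10) = 40 - 1*5 = 40 - 5 = 35)
(-50 + M) - N(20, 2) = (-50 + 35) - 2*2 = -15 - 1*4 = -15 - 4 = -19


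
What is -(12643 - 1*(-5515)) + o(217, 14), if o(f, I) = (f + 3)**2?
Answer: 30242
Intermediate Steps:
o(f, I) = (3 + f)**2
-(12643 - 1*(-5515)) + o(217, 14) = -(12643 - 1*(-5515)) + (3 + 217)**2 = -(12643 + 5515) + 220**2 = -1*18158 + 48400 = -18158 + 48400 = 30242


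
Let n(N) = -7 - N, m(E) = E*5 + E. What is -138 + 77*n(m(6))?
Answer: -3449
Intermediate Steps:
m(E) = 6*E (m(E) = 5*E + E = 6*E)
-138 + 77*n(m(6)) = -138 + 77*(-7 - 6*6) = -138 + 77*(-7 - 1*36) = -138 + 77*(-7 - 36) = -138 + 77*(-43) = -138 - 3311 = -3449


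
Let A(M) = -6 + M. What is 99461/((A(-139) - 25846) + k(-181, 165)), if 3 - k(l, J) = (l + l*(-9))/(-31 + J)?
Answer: -6663887/1741920 ≈ -3.8256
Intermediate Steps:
k(l, J) = 3 + 8*l/(-31 + J) (k(l, J) = 3 - (l + l*(-9))/(-31 + J) = 3 - (l - 9*l)/(-31 + J) = 3 - (-8*l)/(-31 + J) = 3 - (-8)*l/(-31 + J) = 3 + 8*l/(-31 + J))
99461/((A(-139) - 25846) + k(-181, 165)) = 99461/(((-6 - 139) - 25846) + (-93 + 3*165 + 8*(-181))/(-31 + 165)) = 99461/((-145 - 25846) + (-93 + 495 - 1448)/134) = 99461/(-25991 + (1/134)*(-1046)) = 99461/(-25991 - 523/67) = 99461/(-1741920/67) = 99461*(-67/1741920) = -6663887/1741920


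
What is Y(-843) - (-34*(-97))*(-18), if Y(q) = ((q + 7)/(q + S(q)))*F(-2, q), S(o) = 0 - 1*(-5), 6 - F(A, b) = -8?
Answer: 24879368/419 ≈ 59378.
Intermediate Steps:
F(A, b) = 14 (F(A, b) = 6 - 1*(-8) = 6 + 8 = 14)
S(o) = 5 (S(o) = 0 + 5 = 5)
Y(q) = 14*(7 + q)/(5 + q) (Y(q) = ((q + 7)/(q + 5))*14 = ((7 + q)/(5 + q))*14 = 14*(7 + q)/(5 + q))
Y(-843) - (-34*(-97))*(-18) = 14*(7 - 843)/(5 - 843) - (-34*(-97))*(-18) = 14*(-836)/(-838) - 3298*(-18) = 14*(-1/838)*(-836) - 1*(-59364) = 5852/419 + 59364 = 24879368/419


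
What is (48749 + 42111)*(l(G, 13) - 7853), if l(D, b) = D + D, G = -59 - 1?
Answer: -724426780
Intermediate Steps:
G = -60
l(D, b) = 2*D
(48749 + 42111)*(l(G, 13) - 7853) = (48749 + 42111)*(2*(-60) - 7853) = 90860*(-120 - 7853) = 90860*(-7973) = -724426780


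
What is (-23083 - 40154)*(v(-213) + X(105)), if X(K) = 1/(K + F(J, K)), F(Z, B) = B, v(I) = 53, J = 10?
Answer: -234630349/70 ≈ -3.3519e+6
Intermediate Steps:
X(K) = 1/(2*K) (X(K) = 1/(K + K) = 1/(2*K))
(-23083 - 40154)*(v(-213) + X(105)) = (-23083 - 40154)*(53 + (½)/105) = -63237*(53 + (½)*(1/105)) = -63237*(53 + 1/210) = -63237*11131/210 = -234630349/70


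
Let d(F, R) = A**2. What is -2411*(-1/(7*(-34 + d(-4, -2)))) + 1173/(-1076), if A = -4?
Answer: -1371017/67788 ≈ -20.225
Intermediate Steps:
d(F, R) = 16 (d(F, R) = (-4)**2 = 16)
-2411*(-1/(7*(-34 + d(-4, -2)))) + 1173/(-1076) = -2411*(-1/(7*(-34 + 16))) + 1173/(-1076) = -2411/((-18*(-7))) + 1173*(-1/1076) = -2411/126 - 1173/1076 = -1371017/67788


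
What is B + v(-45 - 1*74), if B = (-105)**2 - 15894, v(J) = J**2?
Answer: 9292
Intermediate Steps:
B = -4869 (B = 11025 - 15894 = -4869)
B + v(-45 - 1*74) = -4869 + (-45 - 1*74)**2 = -4869 + (-45 - 74)**2 = -4869 + (-119)**2 = -4869 + 14161 = 9292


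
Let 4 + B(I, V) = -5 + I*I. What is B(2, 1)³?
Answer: -125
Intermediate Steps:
B(I, V) = -9 + I² (B(I, V) = -4 + (-5 + I*I) = -4 + (-5 + I²) = -9 + I²)
B(2, 1)³ = (-9 + 2²)³ = (-9 + 4)³ = (-5)³ = -125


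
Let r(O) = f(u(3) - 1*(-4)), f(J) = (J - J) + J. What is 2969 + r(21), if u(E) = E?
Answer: 2976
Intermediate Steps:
f(J) = J (f(J) = 0 + J = J)
r(O) = 7 (r(O) = 3 - 1*(-4) = 3 + 4 = 7)
2969 + r(21) = 2969 + 7 = 2976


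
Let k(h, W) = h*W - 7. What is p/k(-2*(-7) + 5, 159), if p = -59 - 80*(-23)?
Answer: 13/22 ≈ 0.59091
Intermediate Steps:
k(h, W) = -7 + W*h (k(h, W) = W*h - 7 = -7 + W*h)
p = 1781 (p = -59 + 1840 = 1781)
p/k(-2*(-7) + 5, 159) = 1781/(-7 + 159*(-2*(-7) + 5)) = 1781/(-7 + 159*(14 + 5)) = 1781/(-7 + 159*19) = 1781/(-7 + 3021) = 1781/3014 = 1781*(1/3014) = 13/22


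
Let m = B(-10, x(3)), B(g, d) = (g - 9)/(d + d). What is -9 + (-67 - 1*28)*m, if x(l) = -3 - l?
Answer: -1913/12 ≈ -159.42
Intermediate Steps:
B(g, d) = (-9 + g)/(2*d) (B(g, d) = (-9 + g)/((2*d)) = (-9 + g)*(1/(2*d)) = (-9 + g)/(2*d))
m = 19/12 (m = (-9 - 10)/(2*(-3 - 1*3)) = (½)*(-19)/(-3 - 3) = (½)*(-19)/(-6) = (½)*(-⅙)*(-19) = 19/12 ≈ 1.5833)
-9 + (-67 - 1*28)*m = -9 + (-67 - 1*28)*(19/12) = -9 + (-67 - 28)*(19/12) = -9 - 95*19/12 = -9 - 1805/12 = -1913/12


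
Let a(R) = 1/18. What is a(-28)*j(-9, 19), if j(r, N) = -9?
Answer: -1/2 ≈ -0.50000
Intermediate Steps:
a(R) = 1/18
a(-28)*j(-9, 19) = (1/18)*(-9) = -1/2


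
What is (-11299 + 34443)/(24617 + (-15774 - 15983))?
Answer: -5786/1785 ≈ -3.2415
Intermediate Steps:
(-11299 + 34443)/(24617 + (-15774 - 15983)) = 23144/(24617 - 31757) = 23144/(-7140) = 23144*(-1/7140) = -5786/1785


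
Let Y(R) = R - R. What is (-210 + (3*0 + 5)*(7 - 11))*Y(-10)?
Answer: 0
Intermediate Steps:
Y(R) = 0
(-210 + (3*0 + 5)*(7 - 11))*Y(-10) = (-210 + (3*0 + 5)*(7 - 11))*0 = (-210 + (0 + 5)*(-4))*0 = (-210 + 5*(-4))*0 = (-210 - 20)*0 = -230*0 = 0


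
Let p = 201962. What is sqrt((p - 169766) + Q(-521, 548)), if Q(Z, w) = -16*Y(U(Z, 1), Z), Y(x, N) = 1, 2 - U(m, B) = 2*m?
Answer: 2*sqrt(8045) ≈ 179.39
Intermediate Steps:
U(m, B) = 2 - 2*m
Q(Z, w) = -16 (Q(Z, w) = -16*1 = -16)
sqrt((p - 169766) + Q(-521, 548)) = sqrt((201962 - 169766) - 16) = sqrt(32196 - 16) = sqrt(32180) = 2*sqrt(8045)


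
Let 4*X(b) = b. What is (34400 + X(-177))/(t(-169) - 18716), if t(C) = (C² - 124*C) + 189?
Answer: 137423/123960 ≈ 1.1086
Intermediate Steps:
X(b) = b/4
t(C) = 189 + C² - 124*C
(34400 + X(-177))/(t(-169) - 18716) = (34400 + (¼)*(-177))/((189 + (-169)² - 124*(-169)) - 18716) = (34400 - 177/4)/((189 + 28561 + 20956) - 18716) = 137423/(4*(49706 - 18716)) = (137423/4)/30990 = (137423/4)*(1/30990) = 137423/123960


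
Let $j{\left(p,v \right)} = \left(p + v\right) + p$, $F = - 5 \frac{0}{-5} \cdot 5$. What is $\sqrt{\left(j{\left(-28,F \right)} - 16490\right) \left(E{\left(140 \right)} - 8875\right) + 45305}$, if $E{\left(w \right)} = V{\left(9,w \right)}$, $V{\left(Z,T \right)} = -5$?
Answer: $7 \sqrt{2999465} \approx 12123.0$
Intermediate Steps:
$E{\left(w \right)} = -5$
$F = 0$ ($F = - 5 \cdot 0 \left(- \frac{1}{5}\right) 5 = \left(-5\right) 0 \cdot 5 = 0 \cdot 5 = 0$)
$j{\left(p,v \right)} = v + 2 p$
$\sqrt{\left(j{\left(-28,F \right)} - 16490\right) \left(E{\left(140 \right)} - 8875\right) + 45305} = \sqrt{\left(\left(0 + 2 \left(-28\right)\right) - 16490\right) \left(-5 - 8875\right) + 45305} = \sqrt{\left(\left(0 - 56\right) - 16490\right) \left(-8880\right) + 45305} = \sqrt{\left(-56 - 16490\right) \left(-8880\right) + 45305} = \sqrt{\left(-16546\right) \left(-8880\right) + 45305} = \sqrt{146928480 + 45305} = \sqrt{146973785} = 7 \sqrt{2999465}$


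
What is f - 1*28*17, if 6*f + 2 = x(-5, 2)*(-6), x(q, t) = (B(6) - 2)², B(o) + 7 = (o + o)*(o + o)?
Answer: -56104/3 ≈ -18701.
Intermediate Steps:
B(o) = -7 + 4*o² (B(o) = -7 + (o + o)*(o + o) = -7 + (2*o)*(2*o) = -7 + 4*o²)
x(q, t) = 18225 (x(q, t) = ((-7 + 4*6²) - 2)² = ((-7 + 4*36) - 2)² = ((-7 + 144) - 2)² = (137 - 2)² = 135² = 18225)
f = -54676/3 (f = -⅓ + (18225*(-6))/6 = -⅓ + (⅙)*(-109350) = -⅓ - 18225 = -54676/3 ≈ -18225.)
f - 1*28*17 = -54676/3 - 1*28*17 = -54676/3 - 28*17 = -54676/3 - 476 = -56104/3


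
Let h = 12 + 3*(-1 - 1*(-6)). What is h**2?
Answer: 729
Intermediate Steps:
h = 27 (h = 12 + 3*(-1 + 6) = 12 + 3*5 = 12 + 15 = 27)
h**2 = 27**2 = 729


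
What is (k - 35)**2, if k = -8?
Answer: 1849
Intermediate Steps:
(k - 35)**2 = (-8 - 35)**2 = (-43)**2 = 1849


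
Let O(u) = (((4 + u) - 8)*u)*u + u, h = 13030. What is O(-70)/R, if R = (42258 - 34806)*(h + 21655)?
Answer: -1727/1230822 ≈ -0.0014031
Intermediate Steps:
R = 258472620 (R = (42258 - 34806)*(13030 + 21655) = 7452*34685 = 258472620)
O(u) = u + u²*(-4 + u) (O(u) = ((-4 + u)*u)*u + u = (u*(-4 + u))*u + u = u²*(-4 + u) + u = u + u²*(-4 + u))
O(-70)/R = -70*(1 + (-70)² - 4*(-70))/258472620 = -70*(1 + 4900 + 280)*(1/258472620) = -70*5181*(1/258472620) = -362670*1/258472620 = -1727/1230822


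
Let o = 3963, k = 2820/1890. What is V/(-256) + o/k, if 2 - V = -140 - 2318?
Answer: 7960503/3008 ≈ 2646.4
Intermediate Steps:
k = 94/63 (k = 2820*(1/1890) = 94/63 ≈ 1.4921)
V = 2460 (V = 2 - (-140 - 2318) = 2 - 1*(-2458) = 2 + 2458 = 2460)
V/(-256) + o/k = 2460/(-256) + 3963/(94/63) = 2460*(-1/256) + 3963*(63/94) = -615/64 + 249669/94 = 7960503/3008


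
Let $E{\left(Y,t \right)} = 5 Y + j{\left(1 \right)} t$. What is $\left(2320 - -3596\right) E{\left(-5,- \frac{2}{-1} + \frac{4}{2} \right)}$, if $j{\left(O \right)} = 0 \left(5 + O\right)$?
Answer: $-147900$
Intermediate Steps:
$j{\left(O \right)} = 0$
$E{\left(Y,t \right)} = 5 Y$ ($E{\left(Y,t \right)} = 5 Y + 0 t = 5 Y + 0 = 5 Y$)
$\left(2320 - -3596\right) E{\left(-5,- \frac{2}{-1} + \frac{4}{2} \right)} = \left(2320 - -3596\right) 5 \left(-5\right) = \left(2320 + 3596\right) \left(-25\right) = 5916 \left(-25\right) = -147900$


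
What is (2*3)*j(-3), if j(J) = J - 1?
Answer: -24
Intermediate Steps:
j(J) = -1 + J
(2*3)*j(-3) = (2*3)*(-1 - 3) = 6*(-4) = -24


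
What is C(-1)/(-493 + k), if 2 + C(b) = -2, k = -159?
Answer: 1/163 ≈ 0.0061350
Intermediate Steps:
C(b) = -4 (C(b) = -2 - 2 = -4)
C(-1)/(-493 + k) = -4/(-493 - 159) = -4/(-652) = -1/652*(-4) = 1/163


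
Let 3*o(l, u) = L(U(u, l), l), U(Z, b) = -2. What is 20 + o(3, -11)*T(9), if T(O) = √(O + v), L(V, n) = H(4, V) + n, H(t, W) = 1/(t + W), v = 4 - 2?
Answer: 20 + 7*√11/6 ≈ 23.869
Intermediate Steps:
v = 2
H(t, W) = 1/(W + t)
L(V, n) = n + 1/(4 + V) (L(V, n) = 1/(V + 4) + n = 1/(4 + V) + n = n + 1/(4 + V))
o(l, u) = ⅙ + l/3 (o(l, u) = ((1 + l*(4 - 2))/(4 - 2))/3 = ((1 + l*2)/2)/3 = ((1 + 2*l)/2)/3 = (½ + l)/3 = ⅙ + l/3)
T(O) = √(2 + O) (T(O) = √(O + 2) = √(2 + O))
20 + o(3, -11)*T(9) = 20 + (⅙ + (⅓)*3)*√(2 + 9) = 20 + (⅙ + 1)*√11 = 20 + 7*√11/6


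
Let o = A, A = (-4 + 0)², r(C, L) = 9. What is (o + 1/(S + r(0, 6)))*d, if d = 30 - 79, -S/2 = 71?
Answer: -14889/19 ≈ -783.63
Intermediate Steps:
S = -142 (S = -2*71 = -142)
d = -49
A = 16 (A = (-4)² = 16)
o = 16
(o + 1/(S + r(0, 6)))*d = (16 + 1/(-142 + 9))*(-49) = (16 + 1/(-133))*(-49) = (16 - 1/133)*(-49) = (2127/133)*(-49) = -14889/19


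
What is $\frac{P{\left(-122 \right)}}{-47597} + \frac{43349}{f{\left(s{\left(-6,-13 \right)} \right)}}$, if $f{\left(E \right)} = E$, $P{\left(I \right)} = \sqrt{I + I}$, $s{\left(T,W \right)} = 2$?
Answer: $\frac{43349}{2} - \frac{2 i \sqrt{61}}{47597} \approx 21675.0 - 0.00032818 i$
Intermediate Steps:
$P{\left(I \right)} = \sqrt{2} \sqrt{I}$ ($P{\left(I \right)} = \sqrt{2 I} = \sqrt{2} \sqrt{I}$)
$\frac{P{\left(-122 \right)}}{-47597} + \frac{43349}{f{\left(s{\left(-6,-13 \right)} \right)}} = \frac{\sqrt{2} \sqrt{-122}}{-47597} + \frac{43349}{2} = \sqrt{2} i \sqrt{122} \left(- \frac{1}{47597}\right) + 43349 \cdot \frac{1}{2} = 2 i \sqrt{61} \left(- \frac{1}{47597}\right) + \frac{43349}{2} = - \frac{2 i \sqrt{61}}{47597} + \frac{43349}{2} = \frac{43349}{2} - \frac{2 i \sqrt{61}}{47597}$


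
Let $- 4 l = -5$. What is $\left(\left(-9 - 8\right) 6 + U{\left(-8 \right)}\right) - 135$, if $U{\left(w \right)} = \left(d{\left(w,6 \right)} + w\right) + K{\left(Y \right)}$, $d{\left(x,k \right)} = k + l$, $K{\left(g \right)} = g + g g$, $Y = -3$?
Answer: $- \frac{927}{4} \approx -231.75$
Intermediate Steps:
$K{\left(g \right)} = g + g^{2}$
$l = \frac{5}{4}$ ($l = \left(- \frac{1}{4}\right) \left(-5\right) = \frac{5}{4} \approx 1.25$)
$d{\left(x,k \right)} = \frac{5}{4} + k$ ($d{\left(x,k \right)} = k + \frac{5}{4} = \frac{5}{4} + k$)
$U{\left(w \right)} = \frac{53}{4} + w$ ($U{\left(w \right)} = \left(\left(\frac{5}{4} + 6\right) + w\right) - 3 \left(1 - 3\right) = \left(\frac{29}{4} + w\right) - -6 = \left(\frac{29}{4} + w\right) + 6 = \frac{53}{4} + w$)
$\left(\left(-9 - 8\right) 6 + U{\left(-8 \right)}\right) - 135 = \left(\left(-9 - 8\right) 6 + \left(\frac{53}{4} - 8\right)\right) - 135 = \left(\left(-17\right) 6 + \frac{21}{4}\right) - 135 = \left(-102 + \frac{21}{4}\right) - 135 = - \frac{387}{4} - 135 = - \frac{927}{4}$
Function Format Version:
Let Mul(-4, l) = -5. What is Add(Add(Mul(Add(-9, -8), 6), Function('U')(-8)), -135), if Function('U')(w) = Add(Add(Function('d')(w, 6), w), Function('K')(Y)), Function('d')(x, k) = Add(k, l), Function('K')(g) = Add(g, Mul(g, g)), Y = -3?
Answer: Rational(-927, 4) ≈ -231.75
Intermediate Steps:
Function('K')(g) = Add(g, Pow(g, 2))
l = Rational(5, 4) (l = Mul(Rational(-1, 4), -5) = Rational(5, 4) ≈ 1.2500)
Function('d')(x, k) = Add(Rational(5, 4), k) (Function('d')(x, k) = Add(k, Rational(5, 4)) = Add(Rational(5, 4), k))
Function('U')(w) = Add(Rational(53, 4), w) (Function('U')(w) = Add(Add(Add(Rational(5, 4), 6), w), Mul(-3, Add(1, -3))) = Add(Add(Rational(29, 4), w), Mul(-3, -2)) = Add(Add(Rational(29, 4), w), 6) = Add(Rational(53, 4), w))
Add(Add(Mul(Add(-9, -8), 6), Function('U')(-8)), -135) = Add(Add(Mul(Add(-9, -8), 6), Add(Rational(53, 4), -8)), -135) = Add(Add(Mul(-17, 6), Rational(21, 4)), -135) = Add(Add(-102, Rational(21, 4)), -135) = Add(Rational(-387, 4), -135) = Rational(-927, 4)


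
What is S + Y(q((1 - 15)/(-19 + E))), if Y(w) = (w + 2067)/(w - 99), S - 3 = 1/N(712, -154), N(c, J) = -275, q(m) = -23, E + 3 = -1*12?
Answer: -230786/16775 ≈ -13.758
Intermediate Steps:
E = -15 (E = -3 - 1*12 = -3 - 12 = -15)
S = 824/275 (S = 3 + 1/(-275) = 3 - 1/275 = 824/275 ≈ 2.9964)
Y(w) = (2067 + w)/(-99 + w)
S + Y(q((1 - 15)/(-19 + E))) = 824/275 + (2067 - 23)/(-99 - 23) = 824/275 + 2044/(-122) = 824/275 - 1/122*2044 = 824/275 - 1022/61 = -230786/16775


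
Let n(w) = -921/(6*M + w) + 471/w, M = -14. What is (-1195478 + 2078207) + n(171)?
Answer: 1459138091/1653 ≈ 8.8272e+5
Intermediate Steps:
n(w) = -921/(-84 + w) + 471/w (n(w) = -921/(6*(-14) + w) + 471/w = -921/(-84 + w) + 471/w)
(-1195478 + 2078207) + n(171) = (-1195478 + 2078207) + 18*(-2198 - 25*171)/(171*(-84 + 171)) = 882729 + 18*(1/171)*(-2198 - 4275)/87 = 882729 + 18*(1/171)*(1/87)*(-6473) = 882729 - 12946/1653 = 1459138091/1653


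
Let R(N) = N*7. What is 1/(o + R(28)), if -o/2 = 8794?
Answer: -1/17392 ≈ -5.7498e-5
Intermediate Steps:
o = -17588 (o = -2*8794 = -17588)
R(N) = 7*N
1/(o + R(28)) = 1/(-17588 + 7*28) = 1/(-17588 + 196) = 1/(-17392) = -1/17392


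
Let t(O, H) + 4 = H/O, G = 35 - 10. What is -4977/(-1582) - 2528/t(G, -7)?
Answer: 14359277/24182 ≈ 593.80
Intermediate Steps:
G = 25
t(O, H) = -4 + H/O
-4977/(-1582) - 2528/t(G, -7) = -4977/(-1582) - 2528/(-4 - 7/25) = -4977*(-1/1582) - 2528/(-4 - 7*1/25) = 711/226 - 2528/(-4 - 7/25) = 711/226 - 2528/(-107/25) = 711/226 - 2528*(-25/107) = 711/226 + 63200/107 = 14359277/24182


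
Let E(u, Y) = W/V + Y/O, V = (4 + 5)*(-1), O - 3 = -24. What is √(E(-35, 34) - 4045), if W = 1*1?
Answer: 4*I*√111538/21 ≈ 63.614*I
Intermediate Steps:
O = -21 (O = 3 - 24 = -21)
V = -9 (V = 9*(-1) = -9)
W = 1
E(u, Y) = -⅑ - Y/21 (E(u, Y) = 1/(-9) + Y/(-21) = 1*(-⅑) + Y*(-1/21) = -⅑ - Y/21)
√(E(-35, 34) - 4045) = √((-⅑ - 1/21*34) - 4045) = √((-⅑ - 34/21) - 4045) = √(-109/63 - 4045) = √(-254944/63) = 4*I*√111538/21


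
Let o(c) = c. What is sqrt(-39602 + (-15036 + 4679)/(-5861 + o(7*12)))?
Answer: 3*I*sqrt(146845175941)/5777 ≈ 199.0*I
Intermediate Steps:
sqrt(-39602 + (-15036 + 4679)/(-5861 + o(7*12))) = sqrt(-39602 + (-15036 + 4679)/(-5861 + 7*12)) = sqrt(-39602 - 10357/(-5861 + 84)) = sqrt(-39602 - 10357/(-5777)) = sqrt(-39602 - 10357*(-1/5777)) = sqrt(-39602 + 10357/5777) = sqrt(-228770397/5777) = 3*I*sqrt(146845175941)/5777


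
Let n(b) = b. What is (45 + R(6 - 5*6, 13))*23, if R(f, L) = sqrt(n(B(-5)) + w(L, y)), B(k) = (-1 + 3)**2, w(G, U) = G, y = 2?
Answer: 1035 + 23*sqrt(17) ≈ 1129.8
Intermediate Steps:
B(k) = 4 (B(k) = 2**2 = 4)
R(f, L) = sqrt(4 + L)
(45 + R(6 - 5*6, 13))*23 = (45 + sqrt(4 + 13))*23 = (45 + sqrt(17))*23 = 1035 + 23*sqrt(17)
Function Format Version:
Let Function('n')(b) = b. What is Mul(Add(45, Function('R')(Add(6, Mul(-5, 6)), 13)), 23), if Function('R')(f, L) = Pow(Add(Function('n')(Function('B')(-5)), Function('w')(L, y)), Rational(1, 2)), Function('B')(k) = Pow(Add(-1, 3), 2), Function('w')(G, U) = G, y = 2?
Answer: Add(1035, Mul(23, Pow(17, Rational(1, 2)))) ≈ 1129.8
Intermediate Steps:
Function('B')(k) = 4 (Function('B')(k) = Pow(2, 2) = 4)
Function('R')(f, L) = Pow(Add(4, L), Rational(1, 2))
Mul(Add(45, Function('R')(Add(6, Mul(-5, 6)), 13)), 23) = Mul(Add(45, Pow(Add(4, 13), Rational(1, 2))), 23) = Mul(Add(45, Pow(17, Rational(1, 2))), 23) = Add(1035, Mul(23, Pow(17, Rational(1, 2))))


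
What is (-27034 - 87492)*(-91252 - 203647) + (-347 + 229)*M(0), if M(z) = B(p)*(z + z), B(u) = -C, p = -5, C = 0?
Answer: 33773602874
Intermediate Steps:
B(u) = 0 (B(u) = -1*0 = 0)
M(z) = 0 (M(z) = 0*(z + z) = 0*(2*z) = 0)
(-27034 - 87492)*(-91252 - 203647) + (-347 + 229)*M(0) = (-27034 - 87492)*(-91252 - 203647) + (-347 + 229)*0 = -114526*(-294899) - 118*0 = 33773602874 + 0 = 33773602874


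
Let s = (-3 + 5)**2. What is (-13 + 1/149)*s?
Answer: -7744/149 ≈ -51.973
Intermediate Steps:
s = 4 (s = 2**2 = 4)
(-13 + 1/149)*s = (-13 + 1/149)*4 = -1936/149*4 = -7744/149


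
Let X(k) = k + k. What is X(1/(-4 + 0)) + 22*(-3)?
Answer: -133/2 ≈ -66.500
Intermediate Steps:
X(k) = 2*k
X(1/(-4 + 0)) + 22*(-3) = 2/(-4 + 0) + 22*(-3) = 2/(-4) - 66 = 2*(-¼) - 66 = -½ - 66 = -133/2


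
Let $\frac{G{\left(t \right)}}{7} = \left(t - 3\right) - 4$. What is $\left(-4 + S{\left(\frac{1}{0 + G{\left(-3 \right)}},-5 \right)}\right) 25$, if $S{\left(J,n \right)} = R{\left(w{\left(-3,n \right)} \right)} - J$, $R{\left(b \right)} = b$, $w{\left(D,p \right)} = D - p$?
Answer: $- \frac{695}{14} \approx -49.643$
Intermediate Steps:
$G{\left(t \right)} = -49 + 7 t$ ($G{\left(t \right)} = 7 \left(\left(t - 3\right) - 4\right) = 7 \left(\left(-3 + t\right) - 4\right) = 7 \left(-7 + t\right) = -49 + 7 t$)
$S{\left(J,n \right)} = -3 - J - n$ ($S{\left(J,n \right)} = \left(-3 - n\right) - J = -3 - J - n$)
$\left(-4 + S{\left(\frac{1}{0 + G{\left(-3 \right)}},-5 \right)}\right) 25 = \left(-4 - \left(-2 + \frac{1}{0 + \left(-49 + 7 \left(-3\right)\right)}\right)\right) 25 = \left(-4 - \left(-2 + \frac{1}{0 - 70}\right)\right) 25 = \left(-4 - - \frac{141}{70}\right) 25 = \left(-4 + \left(-3 + \frac{1}{70} + 5\right)\right) 25 = \left(-4 + \frac{141}{70}\right) 25 = \left(- \frac{139}{70}\right) 25 = - \frac{695}{14}$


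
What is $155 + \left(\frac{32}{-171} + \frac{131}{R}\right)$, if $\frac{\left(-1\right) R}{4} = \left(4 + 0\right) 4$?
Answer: $\frac{1671871}{10944} \approx 152.77$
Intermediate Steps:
$R = -64$ ($R = - 4 \left(4 + 0\right) 4 = - 4 \cdot 4 \cdot 4 = \left(-4\right) 16 = -64$)
$155 + \left(\frac{32}{-171} + \frac{131}{R}\right) = 155 + \left(\frac{32}{-171} + \frac{131}{-64}\right) = 155 + \left(32 \left(- \frac{1}{171}\right) + 131 \left(- \frac{1}{64}\right)\right) = 155 - \frac{24449}{10944} = \frac{1671871}{10944}$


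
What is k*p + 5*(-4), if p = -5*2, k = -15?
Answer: 130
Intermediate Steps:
p = -10
k*p + 5*(-4) = -15*(-10) + 5*(-4) = 150 - 20 = 130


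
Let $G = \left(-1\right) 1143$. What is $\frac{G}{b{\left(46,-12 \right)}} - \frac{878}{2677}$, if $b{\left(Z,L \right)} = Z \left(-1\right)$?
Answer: $\frac{3019423}{123142} \approx 24.52$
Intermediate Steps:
$G = -1143$
$b{\left(Z,L \right)} = - Z$
$\frac{G}{b{\left(46,-12 \right)}} - \frac{878}{2677} = - \frac{1143}{\left(-1\right) 46} - \frac{878}{2677} = - \frac{1143}{-46} - \frac{878}{2677} = \left(-1143\right) \left(- \frac{1}{46}\right) - \frac{878}{2677} = \frac{1143}{46} - \frac{878}{2677} = \frac{3019423}{123142}$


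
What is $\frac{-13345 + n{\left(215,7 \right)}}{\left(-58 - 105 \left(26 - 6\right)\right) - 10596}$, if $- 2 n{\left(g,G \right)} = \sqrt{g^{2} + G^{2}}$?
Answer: $\frac{13345}{12754} + \frac{\sqrt{46274}}{25508} \approx 1.0548$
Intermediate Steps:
$n{\left(g,G \right)} = - \frac{\sqrt{G^{2} + g^{2}}}{2}$ ($n{\left(g,G \right)} = - \frac{\sqrt{g^{2} + G^{2}}}{2} = - \frac{\sqrt{G^{2} + g^{2}}}{2}$)
$\frac{-13345 + n{\left(215,7 \right)}}{\left(-58 - 105 \left(26 - 6\right)\right) - 10596} = \frac{-13345 - \frac{\sqrt{7^{2} + 215^{2}}}{2}}{\left(-58 - 105 \left(26 - 6\right)\right) - 10596} = \frac{-13345 - \frac{\sqrt{49 + 46225}}{2}}{\left(-58 - 2100\right) - 10596} = \frac{-13345 - \frac{\sqrt{46274}}{2}}{\left(-58 - 2100\right) - 10596} = \frac{-13345 - \frac{\sqrt{46274}}{2}}{-2158 - 10596} = \frac{-13345 - \frac{\sqrt{46274}}{2}}{-12754} = \left(-13345 - \frac{\sqrt{46274}}{2}\right) \left(- \frac{1}{12754}\right) = \frac{13345}{12754} + \frac{\sqrt{46274}}{25508}$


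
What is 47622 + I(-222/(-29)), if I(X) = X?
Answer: 1381260/29 ≈ 47630.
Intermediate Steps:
47622 + I(-222/(-29)) = 47622 - 222/(-29) = 47622 - 222*(-1/29) = 47622 + 222/29 = 1381260/29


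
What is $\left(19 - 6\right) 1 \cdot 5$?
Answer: $65$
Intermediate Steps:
$\left(19 - 6\right) 1 \cdot 5 = 13 \cdot 1 \cdot 5 = 13 \cdot 5 = 65$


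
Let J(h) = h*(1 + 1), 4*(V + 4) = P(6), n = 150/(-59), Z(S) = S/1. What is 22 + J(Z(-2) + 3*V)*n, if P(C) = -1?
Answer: 97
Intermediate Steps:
Z(S) = S (Z(S) = S*1 = S)
n = -150/59 (n = 150*(-1/59) = -150/59 ≈ -2.5424)
V = -17/4 (V = -4 + (¼)*(-1) = -4 - ¼ = -17/4 ≈ -4.2500)
J(h) = 2*h (J(h) = h*2 = 2*h)
22 + J(Z(-2) + 3*V)*n = 22 + (2*(-2 + 3*(-17/4)))*(-150/59) = 22 + (2*(-2 - 51/4))*(-150/59) = 22 + (2*(-59/4))*(-150/59) = 22 - 59/2*(-150/59) = 22 + 75 = 97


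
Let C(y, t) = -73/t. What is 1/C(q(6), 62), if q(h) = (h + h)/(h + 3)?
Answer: -62/73 ≈ -0.84931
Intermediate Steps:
q(h) = 2*h/(3 + h) (q(h) = (2*h)/(3 + h) = 2*h/(3 + h))
1/C(q(6), 62) = 1/(-73/62) = -62/73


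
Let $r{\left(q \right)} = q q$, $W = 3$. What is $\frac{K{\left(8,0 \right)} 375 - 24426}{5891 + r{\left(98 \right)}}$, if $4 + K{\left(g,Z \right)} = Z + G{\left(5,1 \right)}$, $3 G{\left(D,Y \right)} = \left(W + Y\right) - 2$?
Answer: $- \frac{25676}{15495} \approx -1.6571$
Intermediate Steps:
$G{\left(D,Y \right)} = \frac{1}{3} + \frac{Y}{3}$ ($G{\left(D,Y \right)} = \frac{\left(3 + Y\right) - 2}{3} = \frac{1 + Y}{3} = \frac{1}{3} + \frac{Y}{3}$)
$r{\left(q \right)} = q^{2}$
$K{\left(g,Z \right)} = - \frac{10}{3} + Z$ ($K{\left(g,Z \right)} = -4 + \left(Z + \left(\frac{1}{3} + \frac{1}{3} \cdot 1\right)\right) = -4 + \left(Z + \left(\frac{1}{3} + \frac{1}{3}\right)\right) = -4 + \left(Z + \frac{2}{3}\right) = -4 + \left(\frac{2}{3} + Z\right) = - \frac{10}{3} + Z$)
$\frac{K{\left(8,0 \right)} 375 - 24426}{5891 + r{\left(98 \right)}} = \frac{\left(- \frac{10}{3} + 0\right) 375 - 24426}{5891 + 98^{2}} = \frac{\left(- \frac{10}{3}\right) 375 - 24426}{5891 + 9604} = \frac{-1250 - 24426}{15495} = \left(-25676\right) \frac{1}{15495} = - \frac{25676}{15495}$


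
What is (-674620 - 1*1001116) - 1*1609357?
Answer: -3285093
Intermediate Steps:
(-674620 - 1*1001116) - 1*1609357 = (-674620 - 1001116) - 1609357 = -1675736 - 1609357 = -3285093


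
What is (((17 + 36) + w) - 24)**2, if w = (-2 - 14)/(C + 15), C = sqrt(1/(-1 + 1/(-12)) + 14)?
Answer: 1178993277/1518005 + 98272*sqrt(2210)/303601 ≈ 791.89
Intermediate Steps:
C = sqrt(2210)/13 (C = sqrt(1/(-1 - 1/12) + 14) = sqrt(1/(-13/12) + 14) = sqrt(-12/13 + 14) = sqrt(170/13) = sqrt(2210)/13 ≈ 3.6162)
w = -16/(15 + sqrt(2210)/13) (w = (-2 - 14)/(sqrt(2210)/13 + 15) = -16/(15 + sqrt(2210)/13) ≈ -0.85947)
(((17 + 36) + w) - 24)**2 = (((17 + 36) + (-624/551 + 16*sqrt(2210)/2755)) - 24)**2 = ((53 + (-624/551 + 16*sqrt(2210)/2755)) - 24)**2 = ((28579/551 + 16*sqrt(2210)/2755) - 24)**2 = (15355/551 + 16*sqrt(2210)/2755)**2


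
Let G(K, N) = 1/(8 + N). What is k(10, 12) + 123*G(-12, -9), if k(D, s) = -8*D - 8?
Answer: -211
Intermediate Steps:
k(D, s) = -8 - 8*D
k(10, 12) + 123*G(-12, -9) = (-8 - 8*10) + 123/(8 - 9) = (-8 - 80) + 123/(-1) = -88 + 123*(-1) = -88 - 123 = -211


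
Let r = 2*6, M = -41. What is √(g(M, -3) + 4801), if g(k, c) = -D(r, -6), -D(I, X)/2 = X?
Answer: √4789 ≈ 69.203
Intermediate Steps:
r = 12
D(I, X) = -2*X
g(k, c) = -12 (g(k, c) = -(-2)*(-6) = -1*12 = -12)
√(g(M, -3) + 4801) = √(-12 + 4801) = √4789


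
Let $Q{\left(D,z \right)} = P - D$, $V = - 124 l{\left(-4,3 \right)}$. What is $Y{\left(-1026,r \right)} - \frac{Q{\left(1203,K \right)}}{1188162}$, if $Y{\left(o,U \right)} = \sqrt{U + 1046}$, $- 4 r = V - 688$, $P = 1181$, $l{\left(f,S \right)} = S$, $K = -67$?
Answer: $\frac{11}{594081} + \sqrt{1311} \approx 36.208$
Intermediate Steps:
$V = -372$ ($V = \left(-124\right) 3 = -372$)
$Q{\left(D,z \right)} = 1181 - D$
$r = 265$ ($r = - \frac{-372 - 688}{4} = \left(- \frac{1}{4}\right) \left(-1060\right) = 265$)
$Y{\left(o,U \right)} = \sqrt{1046 + U}$
$Y{\left(-1026,r \right)} - \frac{Q{\left(1203,K \right)}}{1188162} = \sqrt{1046 + 265} - \frac{1181 - 1203}{1188162} = \sqrt{1311} - \left(1181 - 1203\right) \frac{1}{1188162} = \sqrt{1311} - \left(-22\right) \frac{1}{1188162} = \sqrt{1311} - - \frac{11}{594081} = \sqrt{1311} + \frac{11}{594081} = \frac{11}{594081} + \sqrt{1311}$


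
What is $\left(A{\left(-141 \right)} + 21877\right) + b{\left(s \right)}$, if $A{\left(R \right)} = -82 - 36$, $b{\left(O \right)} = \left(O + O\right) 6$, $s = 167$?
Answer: $23763$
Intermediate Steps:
$b{\left(O \right)} = 12 O$ ($b{\left(O \right)} = 2 O 6 = 12 O$)
$A{\left(R \right)} = -118$ ($A{\left(R \right)} = -82 - 36 = -118$)
$\left(A{\left(-141 \right)} + 21877\right) + b{\left(s \right)} = \left(-118 + 21877\right) + 12 \cdot 167 = 21759 + 2004 = 23763$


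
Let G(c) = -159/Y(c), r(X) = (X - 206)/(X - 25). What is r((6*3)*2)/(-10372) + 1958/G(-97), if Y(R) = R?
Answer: 10834532111/9070314 ≈ 1194.5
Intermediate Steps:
r(X) = (-206 + X)/(-25 + X)
G(c) = -159/c
r((6*3)*2)/(-10372) + 1958/G(-97) = ((-206 + (6*3)*2)/(-25 + (6*3)*2))/(-10372) + 1958/((-159/(-97))) = ((-206 + 18*2)/(-25 + 18*2))*(-1/10372) + 1958/((-159*(-1/97))) = ((-206 + 36)/(-25 + 36))*(-1/10372) + 1958/(159/97) = (-170/11)*(-1/10372) + 1958*(97/159) = ((1/11)*(-170))*(-1/10372) + 189926/159 = -170/11*(-1/10372) + 189926/159 = 85/57046 + 189926/159 = 10834532111/9070314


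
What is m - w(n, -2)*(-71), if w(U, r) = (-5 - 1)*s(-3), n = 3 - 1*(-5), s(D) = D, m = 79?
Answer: 1357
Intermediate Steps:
n = 8 (n = 3 + 5 = 8)
w(U, r) = 18 (w(U, r) = (-5 - 1)*(-3) = -6*(-3) = 18)
m - w(n, -2)*(-71) = 79 - 18*(-71) = 79 - 1*(-1278) = 79 + 1278 = 1357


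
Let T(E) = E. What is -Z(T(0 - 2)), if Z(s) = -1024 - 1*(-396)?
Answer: 628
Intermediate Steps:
Z(s) = -628 (Z(s) = -1024 + 396 = -628)
-Z(T(0 - 2)) = -1*(-628) = 628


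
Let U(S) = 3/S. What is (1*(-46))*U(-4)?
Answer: 69/2 ≈ 34.500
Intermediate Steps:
(1*(-46))*U(-4) = (1*(-46))*(3/(-4)) = -138*(-1)/4 = -46*(-3/4) = 69/2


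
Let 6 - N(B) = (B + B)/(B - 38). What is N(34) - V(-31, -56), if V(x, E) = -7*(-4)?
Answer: -5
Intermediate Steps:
V(x, E) = 28
N(B) = 6 - 2*B/(-38 + B) (N(B) = 6 - (B + B)/(B - 38) = 6 - 2*B/(-38 + B))
N(34) - V(-31, -56) = 4*(-57 + 34)/(-38 + 34) - 1*28 = 4*(-23)/(-4) - 28 = 4*(-¼)*(-23) - 28 = 23 - 28 = -5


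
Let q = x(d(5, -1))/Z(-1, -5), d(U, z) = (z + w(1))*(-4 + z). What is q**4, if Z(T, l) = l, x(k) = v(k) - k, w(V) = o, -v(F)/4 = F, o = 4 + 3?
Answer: 810000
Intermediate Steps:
o = 7
v(F) = -4*F
w(V) = 7
d(U, z) = (-4 + z)*(7 + z) (d(U, z) = (z + 7)*(-4 + z) = (7 + z)*(-4 + z) = (-4 + z)*(7 + z))
x(k) = -5*k (x(k) = -4*k - k = -5*k)
q = -30 (q = -5*(-28 + (-1)**2 + 3*(-1))/(-5) = -5*(-28 + 1 - 3)*(-1/5) = -5*(-30)*(-1/5) = 150*(-1/5) = -30)
q**4 = (-30)**4 = 810000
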